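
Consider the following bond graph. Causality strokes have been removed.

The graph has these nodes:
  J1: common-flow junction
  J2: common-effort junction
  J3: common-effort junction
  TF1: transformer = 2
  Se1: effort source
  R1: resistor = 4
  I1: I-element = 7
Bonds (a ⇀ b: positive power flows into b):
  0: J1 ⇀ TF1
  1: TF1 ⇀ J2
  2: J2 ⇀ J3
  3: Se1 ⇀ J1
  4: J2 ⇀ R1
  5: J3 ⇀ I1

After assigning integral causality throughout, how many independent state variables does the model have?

1  (I1 all integral)

b3 →J1  (Se1: effort source, stroke at far end)
b0 →TF1  (only one flow-in slot at J1)
b1 →J2  (TF1 one-in-one-out from 0)
b2 →J3  (0-jn J2 has e-setter on 1)
b4 →R1  (J2: bond 1 brought effort, rest push out)
b5 →I1  (0-jn J3 has e-setter on 2)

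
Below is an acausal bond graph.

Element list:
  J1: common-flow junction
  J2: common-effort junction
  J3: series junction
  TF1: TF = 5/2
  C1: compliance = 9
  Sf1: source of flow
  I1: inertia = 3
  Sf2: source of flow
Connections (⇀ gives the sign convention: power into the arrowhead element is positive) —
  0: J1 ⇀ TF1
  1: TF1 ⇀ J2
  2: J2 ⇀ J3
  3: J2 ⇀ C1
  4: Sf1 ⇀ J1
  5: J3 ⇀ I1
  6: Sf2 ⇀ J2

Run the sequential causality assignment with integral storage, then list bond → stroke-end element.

#0 stroke at J1
#1 stroke at TF1
#2 stroke at J3
#3 stroke at J2
#4 stroke at Sf1
#5 stroke at I1
#6 stroke at Sf2

#4 →Sf1  (Sf1: flow source, stroke at near end)
#6 →Sf2  (Sf2 (Sf) sets flow on bond)
#0 →J1  (common-f at J1 fixed by 4)
#1 →TF1  (TF1 one-in-one-out from 0)
#3 →J2  (prefer integral on C1)
#2 →J3  (J2: bond 3 brought effort, rest push out)
#5 →I1  (J3 needs exactly one f-in)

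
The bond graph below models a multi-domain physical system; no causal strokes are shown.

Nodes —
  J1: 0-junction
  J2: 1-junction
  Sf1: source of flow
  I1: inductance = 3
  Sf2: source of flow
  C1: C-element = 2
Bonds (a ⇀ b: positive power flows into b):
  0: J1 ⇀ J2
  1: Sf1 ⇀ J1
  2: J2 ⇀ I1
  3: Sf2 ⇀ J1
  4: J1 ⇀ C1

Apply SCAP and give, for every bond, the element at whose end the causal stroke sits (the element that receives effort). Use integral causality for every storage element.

b1 stroke at Sf1  (Sf1 (Sf) sets flow on bond)
b3 stroke at Sf2  (source Sf2 imposes f)
b2 stroke at I1  (prefer integral on I1)
b0 stroke at J2  (1-jn J2 has f-setter on 2)
b4 stroke at J1  (J1 needs exactly one e-in)

b0 stroke at J2
b1 stroke at Sf1
b2 stroke at I1
b3 stroke at Sf2
b4 stroke at J1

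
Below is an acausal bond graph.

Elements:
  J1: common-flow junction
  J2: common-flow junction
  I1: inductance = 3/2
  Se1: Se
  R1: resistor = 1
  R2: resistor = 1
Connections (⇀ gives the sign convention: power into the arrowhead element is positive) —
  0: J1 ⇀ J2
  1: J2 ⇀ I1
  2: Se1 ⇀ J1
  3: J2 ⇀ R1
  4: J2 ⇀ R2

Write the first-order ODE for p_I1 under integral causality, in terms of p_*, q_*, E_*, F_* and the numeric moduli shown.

b2 stroke→J1  (Se1 fixes effort; stroke away)
b0 stroke→J2  (J1 needs exactly one f-in)
b1 stroke→I1  (prefer integral on I1)
b3 stroke→J2  (common-f at J2 fixed by 1)
b4 stroke→J2  (J2: bond 1 brought flow, rest push out)

dp_I1/dt = E_Se1 - 4*p_I1/3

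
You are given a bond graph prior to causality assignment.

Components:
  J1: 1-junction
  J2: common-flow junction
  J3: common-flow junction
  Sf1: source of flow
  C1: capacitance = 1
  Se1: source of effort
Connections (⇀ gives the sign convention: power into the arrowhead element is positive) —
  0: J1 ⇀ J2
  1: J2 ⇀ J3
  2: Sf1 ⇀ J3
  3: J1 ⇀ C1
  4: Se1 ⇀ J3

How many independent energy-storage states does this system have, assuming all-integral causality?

#2 stroke at Sf1  (Sf1 (Sf) sets flow on bond)
#4 stroke at J3  (Se1 fixes effort; stroke away)
#1 stroke at J3  (1-jn J3 has f-setter on 2)
#0 stroke at J2  (J2 flow already set via bond 1)
#3 stroke at J1  (J1 flow already set via bond 0)

1  (C1 all integral)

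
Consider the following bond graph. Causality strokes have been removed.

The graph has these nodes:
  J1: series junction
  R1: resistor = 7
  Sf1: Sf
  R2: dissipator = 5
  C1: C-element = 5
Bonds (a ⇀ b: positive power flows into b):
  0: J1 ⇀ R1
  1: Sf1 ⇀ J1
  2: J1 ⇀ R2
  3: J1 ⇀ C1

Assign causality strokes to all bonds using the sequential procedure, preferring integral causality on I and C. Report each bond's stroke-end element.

b1 →Sf1  (source Sf1 imposes f)
b0 →J1  (J1: bond 1 brought flow, rest push out)
b2 →J1  (J1 flow already set via bond 1)
b3 →J1  (J1 flow already set via bond 1)

b0 →J1
b1 →Sf1
b2 →J1
b3 →J1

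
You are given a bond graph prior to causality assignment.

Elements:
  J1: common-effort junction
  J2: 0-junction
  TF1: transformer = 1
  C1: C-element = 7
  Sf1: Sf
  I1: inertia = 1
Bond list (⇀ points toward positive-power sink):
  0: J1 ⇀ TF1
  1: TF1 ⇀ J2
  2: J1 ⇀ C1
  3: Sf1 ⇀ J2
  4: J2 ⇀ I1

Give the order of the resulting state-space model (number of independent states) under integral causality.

#3 →Sf1  (Sf1 (Sf) sets flow on bond)
#2 →J1  (C1: C, integral causality)
#0 →TF1  (common-e at J1 fixed by 2)
#1 →J2  (TF1: transformer flips bond 0)
#4 →I1  (J2: bond 1 brought effort, rest push out)

2  (C1, I1 all integral)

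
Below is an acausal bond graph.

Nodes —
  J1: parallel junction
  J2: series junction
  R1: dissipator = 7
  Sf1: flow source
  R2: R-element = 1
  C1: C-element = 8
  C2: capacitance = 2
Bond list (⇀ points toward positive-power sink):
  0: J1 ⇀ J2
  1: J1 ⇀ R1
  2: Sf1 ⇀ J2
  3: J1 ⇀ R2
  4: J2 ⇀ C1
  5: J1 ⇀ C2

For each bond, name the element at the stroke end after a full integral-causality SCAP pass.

β0 |J2
β1 |R1
β2 |Sf1
β3 |R2
β4 |J2
β5 |J1

b2 stroke at Sf1  (source Sf1 imposes f)
b0 stroke at J2  (1-jn J2 has f-setter on 2)
b4 stroke at J2  (1-jn J2 has f-setter on 2)
b5 stroke at J1  (C2 outputs effort q/C2)
b1 stroke at R1  (J1 effort already set via bond 5)
b3 stroke at R2  (0-jn J1 has e-setter on 5)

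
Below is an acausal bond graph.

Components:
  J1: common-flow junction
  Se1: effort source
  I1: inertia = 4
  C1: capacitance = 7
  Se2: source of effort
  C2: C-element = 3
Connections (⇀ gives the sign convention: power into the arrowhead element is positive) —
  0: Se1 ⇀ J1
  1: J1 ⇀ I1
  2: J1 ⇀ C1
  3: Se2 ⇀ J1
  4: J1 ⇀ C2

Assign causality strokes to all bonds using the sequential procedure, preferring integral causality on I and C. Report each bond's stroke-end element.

bond 0 →J1
bond 1 →I1
bond 2 →J1
bond 3 →J1
bond 4 →J1

b0 |J1  (Se1 (Se) sets effort on bond)
b3 |J1  (source Se2 imposes e)
b1 |I1  (I1 outputs flow p/I1)
b2 |J1  (1-jn J1 has f-setter on 1)
b4 |J1  (J1: bond 1 brought flow, rest push out)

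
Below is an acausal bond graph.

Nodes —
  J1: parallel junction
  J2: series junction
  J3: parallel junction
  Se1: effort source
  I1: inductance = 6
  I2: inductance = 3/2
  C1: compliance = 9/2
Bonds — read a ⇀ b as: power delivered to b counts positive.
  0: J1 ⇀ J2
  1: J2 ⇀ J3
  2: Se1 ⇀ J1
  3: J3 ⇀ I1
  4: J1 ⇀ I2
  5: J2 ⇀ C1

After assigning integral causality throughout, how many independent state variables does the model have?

β2 →J1  (Se1 (Se) sets effort on bond)
β0 →J2  (0-jn J1 has e-setter on 2)
β4 →I2  (0-jn J1 has e-setter on 2)
β3 →I1  (I1: I, integral causality)
β1 →J3  (J3 needs exactly one e-in)
β5 →J2  (1-jn J2 has f-setter on 1)

3  (C1, I1, I2 all integral)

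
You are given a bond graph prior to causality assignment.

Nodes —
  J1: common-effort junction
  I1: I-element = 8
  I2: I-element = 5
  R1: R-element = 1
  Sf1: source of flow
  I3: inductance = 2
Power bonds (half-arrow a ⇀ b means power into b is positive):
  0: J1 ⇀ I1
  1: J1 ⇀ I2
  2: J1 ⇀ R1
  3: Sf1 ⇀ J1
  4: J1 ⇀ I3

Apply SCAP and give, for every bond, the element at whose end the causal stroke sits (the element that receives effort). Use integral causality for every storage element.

b0 |I1
b1 |I2
b2 |J1
b3 |Sf1
b4 |I3

b3 stroke→Sf1  (Sf1 fixes flow; stroke at Sf1)
b0 stroke→I1  (I1 integral (f out))
b1 stroke→I2  (prefer integral on I2)
b4 stroke→I3  (I3 outputs flow p/I3)
b2 stroke→J1  (only one effort-in slot at J1)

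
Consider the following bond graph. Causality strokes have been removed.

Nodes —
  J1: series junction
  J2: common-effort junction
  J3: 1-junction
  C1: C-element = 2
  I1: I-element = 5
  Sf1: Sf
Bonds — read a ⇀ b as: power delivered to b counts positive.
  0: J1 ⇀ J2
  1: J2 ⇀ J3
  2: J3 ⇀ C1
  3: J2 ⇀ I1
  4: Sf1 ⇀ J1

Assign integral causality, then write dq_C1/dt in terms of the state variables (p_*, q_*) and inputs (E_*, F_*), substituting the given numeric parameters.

b4 stroke→Sf1  (Sf1 fixes flow; stroke at Sf1)
b0 stroke→J1  (J1: bond 4 brought flow, rest push out)
b2 stroke→J3  (C1: C, integral causality)
b1 stroke→J2  (closing 1-jn rule on J3)
b3 stroke→I1  (0-jn J2 has e-setter on 1)

dq_C1/dt = F_Sf1 - p_I1/5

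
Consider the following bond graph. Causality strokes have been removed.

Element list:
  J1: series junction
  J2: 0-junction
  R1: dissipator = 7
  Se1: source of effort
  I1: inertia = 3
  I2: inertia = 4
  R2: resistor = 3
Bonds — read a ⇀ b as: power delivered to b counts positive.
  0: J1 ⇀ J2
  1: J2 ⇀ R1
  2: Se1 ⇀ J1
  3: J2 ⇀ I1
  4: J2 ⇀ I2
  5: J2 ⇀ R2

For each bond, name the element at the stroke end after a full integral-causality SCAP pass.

b2 stroke at J1  (Se1: effort source, stroke at far end)
b0 stroke at J2  (only one flow-in slot at J1)
b1 stroke at R1  (J2 effort already set via bond 0)
b3 stroke at I1  (common-e at J2 fixed by 0)
b4 stroke at I2  (common-e at J2 fixed by 0)
b5 stroke at R2  (0-jn J2 has e-setter on 0)

β0 stroke→J2
β1 stroke→R1
β2 stroke→J1
β3 stroke→I1
β4 stroke→I2
β5 stroke→R2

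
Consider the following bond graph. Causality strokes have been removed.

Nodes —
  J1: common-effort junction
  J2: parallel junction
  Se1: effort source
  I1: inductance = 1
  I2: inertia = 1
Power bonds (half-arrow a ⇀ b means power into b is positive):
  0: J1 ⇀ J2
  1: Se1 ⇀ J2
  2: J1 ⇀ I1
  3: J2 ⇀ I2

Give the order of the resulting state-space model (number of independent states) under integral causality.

#1 |J2  (Se1 (Se) sets effort on bond)
#0 |J1  (0-jn J2 has e-setter on 1)
#3 |I2  (common-e at J2 fixed by 1)
#2 |I1  (common-e at J1 fixed by 0)

2  (I1, I2 all integral)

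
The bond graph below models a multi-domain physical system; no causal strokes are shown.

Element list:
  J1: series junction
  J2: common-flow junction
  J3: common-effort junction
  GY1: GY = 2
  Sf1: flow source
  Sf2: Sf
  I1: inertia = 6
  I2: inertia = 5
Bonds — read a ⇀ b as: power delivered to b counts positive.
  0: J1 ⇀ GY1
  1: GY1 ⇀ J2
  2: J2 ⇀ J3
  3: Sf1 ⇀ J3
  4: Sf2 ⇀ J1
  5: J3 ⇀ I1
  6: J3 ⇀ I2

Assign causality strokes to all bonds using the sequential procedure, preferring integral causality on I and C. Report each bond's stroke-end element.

bond 3 stroke at Sf1  (Sf1 (Sf) sets flow on bond)
bond 4 stroke at Sf2  (Sf2 fixes flow; stroke at Sf2)
bond 0 stroke at J1  (1-jn J1 has f-setter on 4)
bond 1 stroke at J2  (GY1: gyrator matches bond 0)
bond 2 stroke at J3  (only one flow-in slot at J2)
bond 5 stroke at I1  (0-jn J3 has e-setter on 2)
bond 6 stroke at I2  (0-jn J3 has e-setter on 2)

#0 |J1
#1 |J2
#2 |J3
#3 |Sf1
#4 |Sf2
#5 |I1
#6 |I2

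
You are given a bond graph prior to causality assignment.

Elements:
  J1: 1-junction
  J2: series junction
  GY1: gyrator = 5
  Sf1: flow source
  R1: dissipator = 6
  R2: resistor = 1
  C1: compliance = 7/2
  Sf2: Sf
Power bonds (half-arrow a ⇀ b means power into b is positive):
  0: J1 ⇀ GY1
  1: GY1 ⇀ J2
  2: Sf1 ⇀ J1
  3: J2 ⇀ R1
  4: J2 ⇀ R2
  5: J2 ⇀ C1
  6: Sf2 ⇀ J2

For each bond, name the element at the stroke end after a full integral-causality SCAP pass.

β2 stroke→Sf1  (Sf1 (Sf) sets flow on bond)
β6 stroke→Sf2  (source Sf2 imposes f)
β0 stroke→J1  (common-f at J1 fixed by 2)
β1 stroke→J2  (J2 flow already set via bond 6)
β3 stroke→J2  (J2: bond 6 brought flow, rest push out)
β4 stroke→J2  (J2 flow already set via bond 6)
β5 stroke→J2  (1-jn J2 has f-setter on 6)

#0 stroke→J1
#1 stroke→J2
#2 stroke→Sf1
#3 stroke→J2
#4 stroke→J2
#5 stroke→J2
#6 stroke→Sf2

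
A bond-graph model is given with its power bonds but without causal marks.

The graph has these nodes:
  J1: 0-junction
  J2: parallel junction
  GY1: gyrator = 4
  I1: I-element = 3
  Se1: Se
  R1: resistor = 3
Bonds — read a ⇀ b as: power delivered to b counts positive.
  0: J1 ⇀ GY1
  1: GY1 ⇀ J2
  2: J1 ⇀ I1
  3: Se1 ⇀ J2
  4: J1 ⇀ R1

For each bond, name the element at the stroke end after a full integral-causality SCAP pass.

#3 stroke→J2  (source Se1 imposes e)
#1 stroke→GY1  (J2 effort already set via bond 3)
#0 stroke→GY1  (through GY1, causality inverts; strokes same side of GY1)
#2 stroke→I1  (I1: I, integral causality)
#4 stroke→J1  (only one effort-in slot at J1)

#0 →GY1
#1 →GY1
#2 →I1
#3 →J2
#4 →J1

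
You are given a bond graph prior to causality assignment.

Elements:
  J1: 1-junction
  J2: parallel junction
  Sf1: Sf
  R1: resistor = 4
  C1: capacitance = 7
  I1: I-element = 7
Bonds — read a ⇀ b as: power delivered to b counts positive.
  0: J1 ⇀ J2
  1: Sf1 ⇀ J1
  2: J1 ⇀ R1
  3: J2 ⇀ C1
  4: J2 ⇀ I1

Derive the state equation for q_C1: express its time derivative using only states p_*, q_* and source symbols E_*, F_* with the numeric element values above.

#1 stroke→Sf1  (source Sf1 imposes f)
#0 stroke→J1  (common-f at J1 fixed by 1)
#2 stroke→J1  (common-f at J1 fixed by 1)
#3 stroke→J2  (prefer integral on C1)
#4 stroke→I1  (J2 effort already set via bond 3)

dq_C1/dt = F_Sf1 - p_I1/7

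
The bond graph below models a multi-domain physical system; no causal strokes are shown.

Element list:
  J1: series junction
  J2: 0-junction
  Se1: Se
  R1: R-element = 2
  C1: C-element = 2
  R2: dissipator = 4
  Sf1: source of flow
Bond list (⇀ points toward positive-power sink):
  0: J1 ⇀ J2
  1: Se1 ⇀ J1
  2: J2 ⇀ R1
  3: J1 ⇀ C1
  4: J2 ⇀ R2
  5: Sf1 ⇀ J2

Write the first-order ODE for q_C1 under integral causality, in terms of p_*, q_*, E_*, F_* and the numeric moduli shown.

#1 →J1  (Se1 fixes effort; stroke away)
#5 →Sf1  (source Sf1 imposes f)
#3 →J1  (C1 integral (e out))
#0 →J2  (closing 1-jn rule on J1)
#2 →R1  (common-e at J2 fixed by 0)
#4 →R2  (0-jn J2 has e-setter on 0)

dq_C1/dt = 3*E_Se1/4 - F_Sf1 - 3*q_C1/8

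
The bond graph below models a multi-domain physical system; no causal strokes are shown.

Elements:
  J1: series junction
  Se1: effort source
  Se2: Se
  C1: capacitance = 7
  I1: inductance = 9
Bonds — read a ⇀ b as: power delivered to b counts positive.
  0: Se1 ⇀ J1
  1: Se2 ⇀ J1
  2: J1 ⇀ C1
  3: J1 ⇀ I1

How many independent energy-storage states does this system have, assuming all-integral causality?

2  (C1, I1 all integral)

b0 stroke at J1  (Se1: effort source, stroke at far end)
b1 stroke at J1  (source Se2 imposes e)
b2 stroke at J1  (C1 integral (e out))
b3 stroke at I1  (closing 1-jn rule on J1)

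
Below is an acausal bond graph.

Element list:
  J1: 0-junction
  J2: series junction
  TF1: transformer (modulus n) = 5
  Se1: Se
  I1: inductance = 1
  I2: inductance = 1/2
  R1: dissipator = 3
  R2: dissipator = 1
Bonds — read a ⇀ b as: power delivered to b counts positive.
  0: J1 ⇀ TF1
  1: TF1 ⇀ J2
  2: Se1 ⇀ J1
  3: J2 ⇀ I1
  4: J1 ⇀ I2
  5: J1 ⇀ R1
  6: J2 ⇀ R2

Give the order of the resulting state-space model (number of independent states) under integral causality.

β2 |J1  (Se1: effort source, stroke at far end)
β0 |TF1  (J1: bond 2 brought effort, rest push out)
β4 |I2  (J1: bond 2 brought effort, rest push out)
β5 |R1  (J1: bond 2 brought effort, rest push out)
β1 |J2  (through TF1, causality passes straight; one stroke at TF1)
β3 |I1  (I1: I, integral causality)
β6 |J2  (J2: bond 3 brought flow, rest push out)

2  (I1, I2 all integral)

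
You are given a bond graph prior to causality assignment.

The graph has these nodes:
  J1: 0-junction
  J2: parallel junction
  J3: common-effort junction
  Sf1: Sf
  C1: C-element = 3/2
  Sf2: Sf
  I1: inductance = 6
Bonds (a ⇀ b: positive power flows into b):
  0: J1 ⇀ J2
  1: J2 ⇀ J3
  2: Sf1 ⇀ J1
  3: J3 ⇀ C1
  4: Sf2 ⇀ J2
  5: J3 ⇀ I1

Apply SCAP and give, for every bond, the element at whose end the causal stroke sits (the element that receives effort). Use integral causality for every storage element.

#2 stroke at Sf1  (source Sf1 imposes f)
#4 stroke at Sf2  (Sf2 (Sf) sets flow on bond)
#0 stroke at J1  (J1 needs exactly one e-in)
#1 stroke at J2  (closing 0-jn rule on J2)
#3 stroke at J3  (C1 integral (e out))
#5 stroke at I1  (J3: bond 3 brought effort, rest push out)

#0 |J1
#1 |J2
#2 |Sf1
#3 |J3
#4 |Sf2
#5 |I1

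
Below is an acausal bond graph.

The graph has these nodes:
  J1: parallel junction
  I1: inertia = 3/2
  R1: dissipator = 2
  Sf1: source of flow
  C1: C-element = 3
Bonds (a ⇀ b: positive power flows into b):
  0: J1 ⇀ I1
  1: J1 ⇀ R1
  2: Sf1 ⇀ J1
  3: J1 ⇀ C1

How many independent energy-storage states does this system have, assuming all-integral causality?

2  (C1, I1 all integral)

b2 →Sf1  (Sf1 (Sf) sets flow on bond)
b0 →I1  (I1: I, integral causality)
b3 →J1  (C1 integral (e out))
b1 →R1  (common-e at J1 fixed by 3)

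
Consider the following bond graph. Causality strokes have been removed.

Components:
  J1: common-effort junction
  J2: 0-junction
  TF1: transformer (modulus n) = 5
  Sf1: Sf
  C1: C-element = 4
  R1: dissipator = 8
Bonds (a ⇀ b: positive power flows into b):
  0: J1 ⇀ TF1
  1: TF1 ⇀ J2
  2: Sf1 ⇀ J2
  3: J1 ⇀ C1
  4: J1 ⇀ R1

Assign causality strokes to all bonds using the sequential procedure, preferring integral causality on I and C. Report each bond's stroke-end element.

#2 stroke→Sf1  (source Sf1 imposes f)
#1 stroke→J2  (J2: last free bond brings effort in)
#0 stroke→TF1  (TF1: transformer flips bond 1)
#3 stroke→J1  (prefer integral on C1)
#4 stroke→R1  (common-e at J1 fixed by 3)

β0 stroke→TF1
β1 stroke→J2
β2 stroke→Sf1
β3 stroke→J1
β4 stroke→R1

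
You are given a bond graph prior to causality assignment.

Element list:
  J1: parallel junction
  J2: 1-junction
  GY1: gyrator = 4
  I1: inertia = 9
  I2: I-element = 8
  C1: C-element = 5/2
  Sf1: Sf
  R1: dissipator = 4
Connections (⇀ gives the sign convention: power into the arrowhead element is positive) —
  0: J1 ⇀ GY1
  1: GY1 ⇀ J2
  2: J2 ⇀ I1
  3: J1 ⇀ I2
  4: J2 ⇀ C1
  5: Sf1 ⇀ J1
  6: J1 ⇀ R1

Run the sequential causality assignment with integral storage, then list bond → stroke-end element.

#0 →J1
#1 →J2
#2 →I1
#3 →I2
#4 →J2
#5 →Sf1
#6 →R1

bond 5 →Sf1  (Sf1 (Sf) sets flow on bond)
bond 2 →I1  (I1 integral (f out))
bond 1 →J2  (common-f at J2 fixed by 2)
bond 4 →J2  (1-jn J2 has f-setter on 2)
bond 0 →J1  (through GY1, causality inverts; strokes same side of GY1)
bond 3 →I2  (J1 effort already set via bond 0)
bond 6 →R1  (J1 effort already set via bond 0)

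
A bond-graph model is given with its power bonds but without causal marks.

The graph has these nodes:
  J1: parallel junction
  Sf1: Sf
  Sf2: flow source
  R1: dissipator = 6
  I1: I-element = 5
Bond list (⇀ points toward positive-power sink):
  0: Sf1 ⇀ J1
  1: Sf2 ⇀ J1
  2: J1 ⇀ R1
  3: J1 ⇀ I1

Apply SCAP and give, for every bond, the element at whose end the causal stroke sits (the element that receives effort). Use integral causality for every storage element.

b0 stroke→Sf1  (Sf1 (Sf) sets flow on bond)
b1 stroke→Sf2  (Sf2 (Sf) sets flow on bond)
b3 stroke→I1  (I1 outputs flow p/I1)
b2 stroke→J1  (J1 needs exactly one e-in)

bond 0 stroke→Sf1
bond 1 stroke→Sf2
bond 2 stroke→J1
bond 3 stroke→I1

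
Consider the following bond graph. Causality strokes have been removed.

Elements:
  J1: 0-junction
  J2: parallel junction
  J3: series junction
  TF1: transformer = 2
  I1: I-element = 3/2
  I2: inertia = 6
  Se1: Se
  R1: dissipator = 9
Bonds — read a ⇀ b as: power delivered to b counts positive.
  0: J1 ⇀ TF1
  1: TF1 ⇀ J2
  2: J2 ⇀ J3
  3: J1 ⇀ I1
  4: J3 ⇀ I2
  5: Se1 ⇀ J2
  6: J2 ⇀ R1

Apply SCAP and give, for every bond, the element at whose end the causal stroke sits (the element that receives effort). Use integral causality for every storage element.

bond 5 stroke→J2  (Se1: effort source, stroke at far end)
bond 1 stroke→TF1  (J2 effort already set via bond 5)
bond 2 stroke→J3  (J2 effort already set via bond 5)
bond 6 stroke→R1  (J2: bond 5 brought effort, rest push out)
bond 4 stroke→I2  (J3 needs exactly one f-in)
bond 0 stroke→J1  (TF TF1: opposite of bond 1)
bond 3 stroke→I1  (J1 effort already set via bond 0)

b0 stroke at J1
b1 stroke at TF1
b2 stroke at J3
b3 stroke at I1
b4 stroke at I2
b5 stroke at J2
b6 stroke at R1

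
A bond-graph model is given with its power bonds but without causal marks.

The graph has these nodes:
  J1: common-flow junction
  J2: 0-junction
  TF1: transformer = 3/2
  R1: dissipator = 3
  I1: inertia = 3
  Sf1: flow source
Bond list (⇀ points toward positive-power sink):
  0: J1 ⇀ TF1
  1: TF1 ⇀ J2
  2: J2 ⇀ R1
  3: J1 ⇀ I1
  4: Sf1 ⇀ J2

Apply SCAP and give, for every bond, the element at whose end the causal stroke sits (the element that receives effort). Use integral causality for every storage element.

bond 4 stroke at Sf1  (Sf1 (Sf) sets flow on bond)
bond 3 stroke at I1  (I1: I, integral causality)
bond 0 stroke at J1  (common-f at J1 fixed by 3)
bond 1 stroke at TF1  (TF TF1: opposite of bond 0)
bond 2 stroke at J2  (J2 needs exactly one e-in)

bond 0 →J1
bond 1 →TF1
bond 2 →J2
bond 3 →I1
bond 4 →Sf1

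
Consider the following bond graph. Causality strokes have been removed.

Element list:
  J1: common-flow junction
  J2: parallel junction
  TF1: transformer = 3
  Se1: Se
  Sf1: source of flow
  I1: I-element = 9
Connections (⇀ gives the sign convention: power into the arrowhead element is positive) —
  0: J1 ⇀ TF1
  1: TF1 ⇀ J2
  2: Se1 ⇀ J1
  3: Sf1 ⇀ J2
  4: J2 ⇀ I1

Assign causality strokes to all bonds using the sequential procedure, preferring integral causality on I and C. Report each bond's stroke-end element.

b0 stroke→TF1
b1 stroke→J2
b2 stroke→J1
b3 stroke→Sf1
b4 stroke→I1

bond 2 |J1  (Se1 fixes effort; stroke away)
bond 3 |Sf1  (source Sf1 imposes f)
bond 0 |TF1  (only one flow-in slot at J1)
bond 1 |J2  (through TF1, causality passes straight; one stroke at TF1)
bond 4 |I1  (common-e at J2 fixed by 1)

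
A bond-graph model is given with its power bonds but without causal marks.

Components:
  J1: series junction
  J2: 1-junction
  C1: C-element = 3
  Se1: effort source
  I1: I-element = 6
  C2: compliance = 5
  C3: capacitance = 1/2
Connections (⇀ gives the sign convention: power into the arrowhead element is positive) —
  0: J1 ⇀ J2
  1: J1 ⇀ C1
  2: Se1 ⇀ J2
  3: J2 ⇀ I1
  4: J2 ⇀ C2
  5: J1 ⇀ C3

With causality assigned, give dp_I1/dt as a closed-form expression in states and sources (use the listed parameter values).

β2 →J2  (source Se1 imposes e)
β1 →J1  (C1 outputs effort q/C1)
β3 →I1  (I1: I, integral causality)
β0 →J2  (J2: bond 3 brought flow, rest push out)
β4 →J2  (J2: bond 3 brought flow, rest push out)
β5 →J1  (1-jn J1 has f-setter on 0)

dp_I1/dt = E_Se1 - q_C1/3 - q_C2/5 - 2*q_C3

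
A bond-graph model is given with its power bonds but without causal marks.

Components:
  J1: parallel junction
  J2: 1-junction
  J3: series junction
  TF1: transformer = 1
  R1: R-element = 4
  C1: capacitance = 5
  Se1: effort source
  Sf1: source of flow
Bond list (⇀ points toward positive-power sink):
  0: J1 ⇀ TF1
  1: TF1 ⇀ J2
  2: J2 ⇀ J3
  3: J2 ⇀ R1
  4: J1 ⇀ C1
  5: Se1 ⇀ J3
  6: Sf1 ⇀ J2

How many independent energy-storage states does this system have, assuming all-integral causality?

1  (C1 all integral)

#5 |J3  (Se1: effort source, stroke at far end)
#6 |Sf1  (source Sf1 imposes f)
#1 |J2  (common-f at J2 fixed by 6)
#2 |J2  (J2: bond 6 brought flow, rest push out)
#3 |J2  (1-jn J2 has f-setter on 6)
#0 |TF1  (through TF1, causality passes straight; one stroke at TF1)
#4 |J1  (only one effort-in slot at J1)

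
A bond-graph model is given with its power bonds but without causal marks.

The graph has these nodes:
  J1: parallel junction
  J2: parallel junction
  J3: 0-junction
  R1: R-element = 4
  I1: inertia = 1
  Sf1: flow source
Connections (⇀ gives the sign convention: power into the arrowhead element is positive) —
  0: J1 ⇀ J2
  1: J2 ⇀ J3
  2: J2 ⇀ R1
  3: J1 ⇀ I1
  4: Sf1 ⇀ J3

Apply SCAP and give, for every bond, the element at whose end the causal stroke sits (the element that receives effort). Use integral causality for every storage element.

b0 stroke at J1
b1 stroke at J3
b2 stroke at J2
b3 stroke at I1
b4 stroke at Sf1

β4 |Sf1  (Sf1 fixes flow; stroke at Sf1)
β1 |J3  (J3 needs exactly one e-in)
β3 |I1  (prefer integral on I1)
β0 |J1  (J1 needs exactly one e-in)
β2 |J2  (only one effort-in slot at J2)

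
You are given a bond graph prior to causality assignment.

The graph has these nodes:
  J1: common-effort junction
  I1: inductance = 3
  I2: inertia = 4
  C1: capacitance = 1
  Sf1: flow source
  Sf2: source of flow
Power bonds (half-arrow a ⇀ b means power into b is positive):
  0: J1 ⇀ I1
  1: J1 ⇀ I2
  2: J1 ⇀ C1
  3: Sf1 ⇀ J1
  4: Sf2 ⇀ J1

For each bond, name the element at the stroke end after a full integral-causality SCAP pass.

#0 stroke→I1
#1 stroke→I2
#2 stroke→J1
#3 stroke→Sf1
#4 stroke→Sf2

b3 →Sf1  (Sf1: flow source, stroke at near end)
b4 →Sf2  (Sf2 fixes flow; stroke at Sf2)
b0 →I1  (I1 outputs flow p/I1)
b1 →I2  (I2: I, integral causality)
b2 →J1  (closing 0-jn rule on J1)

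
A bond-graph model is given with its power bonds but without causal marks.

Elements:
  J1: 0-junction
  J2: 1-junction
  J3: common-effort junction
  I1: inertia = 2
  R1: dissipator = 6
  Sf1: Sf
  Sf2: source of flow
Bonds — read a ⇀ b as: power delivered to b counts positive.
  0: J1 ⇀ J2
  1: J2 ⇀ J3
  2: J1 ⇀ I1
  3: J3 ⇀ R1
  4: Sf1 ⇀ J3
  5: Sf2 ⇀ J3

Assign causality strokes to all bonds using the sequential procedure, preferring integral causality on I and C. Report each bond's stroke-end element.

b4 stroke at Sf1  (Sf1 fixes flow; stroke at Sf1)
b5 stroke at Sf2  (Sf2 (Sf) sets flow on bond)
b2 stroke at I1  (prefer integral on I1)
b0 stroke at J1  (J1: last free bond brings effort in)
b1 stroke at J2  (common-f at J2 fixed by 0)
b3 stroke at J3  (J3 needs exactly one e-in)

#0 stroke→J1
#1 stroke→J2
#2 stroke→I1
#3 stroke→J3
#4 stroke→Sf1
#5 stroke→Sf2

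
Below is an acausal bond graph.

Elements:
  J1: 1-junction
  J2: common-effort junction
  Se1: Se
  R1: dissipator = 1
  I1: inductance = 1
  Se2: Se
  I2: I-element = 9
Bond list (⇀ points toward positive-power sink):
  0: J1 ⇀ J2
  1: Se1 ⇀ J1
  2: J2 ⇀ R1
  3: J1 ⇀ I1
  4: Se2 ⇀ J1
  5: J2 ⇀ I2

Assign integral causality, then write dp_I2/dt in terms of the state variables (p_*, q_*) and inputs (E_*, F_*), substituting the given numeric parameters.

β1 →J1  (source Se1 imposes e)
β4 →J1  (Se2 fixes effort; stroke away)
β3 →I1  (I1 integral (f out))
β0 →J1  (1-jn J1 has f-setter on 3)
β5 →I2  (I2 integral (f out))
β2 →J2  (closing 0-jn rule on J2)

dp_I2/dt = p_I1 - p_I2/9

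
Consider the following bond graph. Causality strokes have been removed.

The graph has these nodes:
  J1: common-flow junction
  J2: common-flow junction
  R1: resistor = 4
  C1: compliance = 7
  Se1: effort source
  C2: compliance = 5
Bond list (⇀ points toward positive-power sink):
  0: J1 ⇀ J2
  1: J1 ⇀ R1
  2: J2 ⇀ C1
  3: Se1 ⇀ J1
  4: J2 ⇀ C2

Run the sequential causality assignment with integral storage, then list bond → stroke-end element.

β0 →J1
β1 →R1
β2 →J2
β3 →J1
β4 →J2

bond 3 |J1  (Se1 (Se) sets effort on bond)
bond 2 |J2  (prefer integral on C1)
bond 4 |J2  (C2 integral (e out))
bond 0 |J1  (closing 1-jn rule on J2)
bond 1 |R1  (only one flow-in slot at J1)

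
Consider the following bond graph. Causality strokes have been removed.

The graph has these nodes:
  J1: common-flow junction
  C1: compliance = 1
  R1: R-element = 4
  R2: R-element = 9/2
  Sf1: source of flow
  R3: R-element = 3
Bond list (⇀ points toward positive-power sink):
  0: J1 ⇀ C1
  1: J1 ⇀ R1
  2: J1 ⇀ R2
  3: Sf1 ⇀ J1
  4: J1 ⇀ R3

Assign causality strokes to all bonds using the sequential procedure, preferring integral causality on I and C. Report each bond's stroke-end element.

#3 |Sf1  (source Sf1 imposes f)
#0 |J1  (1-jn J1 has f-setter on 3)
#1 |J1  (common-f at J1 fixed by 3)
#2 |J1  (J1 flow already set via bond 3)
#4 |J1  (J1: bond 3 brought flow, rest push out)

β0 →J1
β1 →J1
β2 →J1
β3 →Sf1
β4 →J1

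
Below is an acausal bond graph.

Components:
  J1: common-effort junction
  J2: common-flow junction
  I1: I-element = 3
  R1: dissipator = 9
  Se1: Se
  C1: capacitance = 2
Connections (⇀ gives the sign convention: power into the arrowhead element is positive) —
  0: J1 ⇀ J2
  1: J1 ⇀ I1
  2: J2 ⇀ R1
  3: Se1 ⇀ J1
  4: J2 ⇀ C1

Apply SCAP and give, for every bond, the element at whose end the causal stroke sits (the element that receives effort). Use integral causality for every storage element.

#0 |J2
#1 |I1
#2 |R1
#3 |J1
#4 |J2

β3 stroke→J1  (Se1 (Se) sets effort on bond)
β0 stroke→J2  (J1: bond 3 brought effort, rest push out)
β1 stroke→I1  (J1: bond 3 brought effort, rest push out)
β4 stroke→J2  (C1 integral (e out))
β2 stroke→R1  (J2: last free bond brings flow in)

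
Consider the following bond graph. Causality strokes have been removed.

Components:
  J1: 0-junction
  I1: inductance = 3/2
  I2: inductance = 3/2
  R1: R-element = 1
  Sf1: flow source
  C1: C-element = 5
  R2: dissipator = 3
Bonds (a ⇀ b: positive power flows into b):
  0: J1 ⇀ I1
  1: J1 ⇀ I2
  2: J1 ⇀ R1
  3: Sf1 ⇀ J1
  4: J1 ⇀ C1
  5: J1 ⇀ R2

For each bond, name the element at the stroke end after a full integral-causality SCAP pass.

β3 stroke→Sf1  (Sf1: flow source, stroke at near end)
β0 stroke→I1  (I1 integral (f out))
β1 stroke→I2  (prefer integral on I2)
β4 stroke→J1  (prefer integral on C1)
β2 stroke→R1  (common-e at J1 fixed by 4)
β5 stroke→R2  (common-e at J1 fixed by 4)

#0 stroke at I1
#1 stroke at I2
#2 stroke at R1
#3 stroke at Sf1
#4 stroke at J1
#5 stroke at R2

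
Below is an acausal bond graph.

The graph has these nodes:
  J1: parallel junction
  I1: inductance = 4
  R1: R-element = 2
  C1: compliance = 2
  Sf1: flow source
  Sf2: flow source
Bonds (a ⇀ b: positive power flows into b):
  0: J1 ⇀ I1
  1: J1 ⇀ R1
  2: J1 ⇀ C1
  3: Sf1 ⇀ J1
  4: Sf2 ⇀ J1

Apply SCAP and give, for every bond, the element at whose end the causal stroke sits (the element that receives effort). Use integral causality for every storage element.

β3 stroke→Sf1  (Sf1: flow source, stroke at near end)
β4 stroke→Sf2  (Sf2 fixes flow; stroke at Sf2)
β0 stroke→I1  (I1 integral (f out))
β2 stroke→J1  (C1 outputs effort q/C1)
β1 stroke→R1  (J1: bond 2 brought effort, rest push out)

bond 0 |I1
bond 1 |R1
bond 2 |J1
bond 3 |Sf1
bond 4 |Sf2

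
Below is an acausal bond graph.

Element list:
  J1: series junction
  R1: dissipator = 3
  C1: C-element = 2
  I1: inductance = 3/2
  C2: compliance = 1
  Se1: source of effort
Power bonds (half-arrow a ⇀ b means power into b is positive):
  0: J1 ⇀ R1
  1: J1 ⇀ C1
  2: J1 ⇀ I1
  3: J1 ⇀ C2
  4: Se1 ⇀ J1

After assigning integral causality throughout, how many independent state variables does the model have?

3  (C1, C2, I1 all integral)

bond 4 stroke→J1  (Se1 fixes effort; stroke away)
bond 1 stroke→J1  (C1 outputs effort q/C1)
bond 2 stroke→I1  (I1: I, integral causality)
bond 0 stroke→J1  (common-f at J1 fixed by 2)
bond 3 stroke→J1  (1-jn J1 has f-setter on 2)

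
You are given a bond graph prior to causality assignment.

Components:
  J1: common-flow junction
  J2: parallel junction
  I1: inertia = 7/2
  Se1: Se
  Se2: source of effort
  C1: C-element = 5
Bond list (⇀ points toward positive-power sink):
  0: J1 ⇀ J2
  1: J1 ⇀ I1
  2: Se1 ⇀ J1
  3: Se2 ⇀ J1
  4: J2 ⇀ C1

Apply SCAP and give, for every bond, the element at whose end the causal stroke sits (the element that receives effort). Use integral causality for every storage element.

bond 0 stroke at J1
bond 1 stroke at I1
bond 2 stroke at J1
bond 3 stroke at J1
bond 4 stroke at J2

#2 stroke at J1  (source Se1 imposes e)
#3 stroke at J1  (Se2: effort source, stroke at far end)
#1 stroke at I1  (prefer integral on I1)
#0 stroke at J1  (J1 flow already set via bond 1)
#4 stroke at J2  (closing 0-jn rule on J2)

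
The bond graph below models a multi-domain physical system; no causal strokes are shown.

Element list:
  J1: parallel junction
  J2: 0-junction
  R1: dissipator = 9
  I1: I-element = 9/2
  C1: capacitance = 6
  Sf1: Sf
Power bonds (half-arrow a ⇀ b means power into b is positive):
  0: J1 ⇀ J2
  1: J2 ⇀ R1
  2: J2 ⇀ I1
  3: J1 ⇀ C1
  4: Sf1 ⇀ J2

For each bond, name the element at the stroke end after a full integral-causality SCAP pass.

b0 |J2
b1 |R1
b2 |I1
b3 |J1
b4 |Sf1

bond 4 |Sf1  (Sf1 (Sf) sets flow on bond)
bond 2 |I1  (I1: I, integral causality)
bond 3 |J1  (prefer integral on C1)
bond 0 |J2  (0-jn J1 has e-setter on 3)
bond 1 |R1  (0-jn J2 has e-setter on 0)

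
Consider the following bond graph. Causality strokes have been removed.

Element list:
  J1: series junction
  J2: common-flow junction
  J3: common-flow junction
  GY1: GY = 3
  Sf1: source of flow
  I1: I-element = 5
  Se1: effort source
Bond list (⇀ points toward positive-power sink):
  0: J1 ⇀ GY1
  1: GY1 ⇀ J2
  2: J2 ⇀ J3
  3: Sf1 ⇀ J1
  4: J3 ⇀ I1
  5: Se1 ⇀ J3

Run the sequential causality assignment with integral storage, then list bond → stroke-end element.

#3 →Sf1  (Sf1 fixes flow; stroke at Sf1)
#5 →J3  (source Se1 imposes e)
#0 →J1  (1-jn J1 has f-setter on 3)
#1 →J2  (through GY1, causality inverts; strokes same side of GY1)
#2 →J3  (only one flow-in slot at J2)
#4 →I1  (only one flow-in slot at J3)

bond 0 |J1
bond 1 |J2
bond 2 |J3
bond 3 |Sf1
bond 4 |I1
bond 5 |J3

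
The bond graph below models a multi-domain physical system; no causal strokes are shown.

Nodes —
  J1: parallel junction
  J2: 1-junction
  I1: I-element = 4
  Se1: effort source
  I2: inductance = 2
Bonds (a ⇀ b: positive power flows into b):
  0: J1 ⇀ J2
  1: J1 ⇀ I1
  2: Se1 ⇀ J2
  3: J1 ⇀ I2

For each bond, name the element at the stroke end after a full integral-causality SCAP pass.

#0 →J1
#1 →I1
#2 →J2
#3 →I2

bond 2 stroke at J2  (Se1: effort source, stroke at far end)
bond 0 stroke at J1  (only one flow-in slot at J2)
bond 1 stroke at I1  (0-jn J1 has e-setter on 0)
bond 3 stroke at I2  (common-e at J1 fixed by 0)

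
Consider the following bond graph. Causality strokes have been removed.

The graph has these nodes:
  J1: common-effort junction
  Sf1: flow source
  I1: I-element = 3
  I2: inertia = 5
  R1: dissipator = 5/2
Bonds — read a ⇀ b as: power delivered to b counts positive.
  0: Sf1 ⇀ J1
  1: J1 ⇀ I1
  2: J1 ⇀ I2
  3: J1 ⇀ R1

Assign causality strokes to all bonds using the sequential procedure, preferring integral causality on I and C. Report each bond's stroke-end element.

#0 stroke→Sf1
#1 stroke→I1
#2 stroke→I2
#3 stroke→J1

#0 stroke→Sf1  (Sf1 (Sf) sets flow on bond)
#1 stroke→I1  (I1 outputs flow p/I1)
#2 stroke→I2  (I2 outputs flow p/I2)
#3 stroke→J1  (only one effort-in slot at J1)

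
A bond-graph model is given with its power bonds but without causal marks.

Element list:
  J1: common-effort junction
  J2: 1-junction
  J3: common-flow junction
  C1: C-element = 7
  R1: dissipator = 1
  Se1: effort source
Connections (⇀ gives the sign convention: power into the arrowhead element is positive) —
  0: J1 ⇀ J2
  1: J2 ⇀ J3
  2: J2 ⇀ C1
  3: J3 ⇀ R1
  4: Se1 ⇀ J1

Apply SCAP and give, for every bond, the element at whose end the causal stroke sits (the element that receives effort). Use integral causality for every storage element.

β4 |J1  (Se1 (Se) sets effort on bond)
β0 |J2  (0-jn J1 has e-setter on 4)
β2 |J2  (C1 outputs effort q/C1)
β1 |J3  (closing 1-jn rule on J2)
β3 |R1  (J3 needs exactly one f-in)

#0 stroke at J2
#1 stroke at J3
#2 stroke at J2
#3 stroke at R1
#4 stroke at J1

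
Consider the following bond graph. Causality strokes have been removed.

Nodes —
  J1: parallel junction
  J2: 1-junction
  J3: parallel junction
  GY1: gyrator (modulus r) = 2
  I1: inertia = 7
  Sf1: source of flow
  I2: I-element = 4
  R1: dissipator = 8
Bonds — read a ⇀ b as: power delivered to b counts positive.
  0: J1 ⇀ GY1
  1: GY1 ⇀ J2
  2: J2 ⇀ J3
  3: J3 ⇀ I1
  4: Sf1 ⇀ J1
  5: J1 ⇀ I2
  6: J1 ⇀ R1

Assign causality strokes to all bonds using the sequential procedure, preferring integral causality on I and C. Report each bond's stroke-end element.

b4 |Sf1  (Sf1 fixes flow; stroke at Sf1)
b3 |I1  (prefer integral on I1)
b2 |J3  (J3 needs exactly one e-in)
b1 |J2  (common-f at J2 fixed by 2)
b0 |J1  (GY1: gyrator matches bond 1)
b5 |I2  (common-e at J1 fixed by 0)
b6 |R1  (J1 effort already set via bond 0)

bond 0 |J1
bond 1 |J2
bond 2 |J3
bond 3 |I1
bond 4 |Sf1
bond 5 |I2
bond 6 |R1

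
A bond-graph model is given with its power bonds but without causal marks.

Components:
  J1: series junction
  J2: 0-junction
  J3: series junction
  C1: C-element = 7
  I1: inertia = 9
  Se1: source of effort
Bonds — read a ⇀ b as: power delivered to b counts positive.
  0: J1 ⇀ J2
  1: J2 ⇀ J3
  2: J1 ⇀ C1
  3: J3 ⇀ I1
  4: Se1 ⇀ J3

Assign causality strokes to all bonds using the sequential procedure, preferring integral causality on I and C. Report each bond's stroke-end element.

β4 |J3  (Se1 (Se) sets effort on bond)
β2 |J1  (C1 outputs effort q/C1)
β0 |J2  (closing 1-jn rule on J1)
β1 |J3  (common-e at J2 fixed by 0)
β3 |I1  (closing 1-jn rule on J3)

b0 stroke→J2
b1 stroke→J3
b2 stroke→J1
b3 stroke→I1
b4 stroke→J3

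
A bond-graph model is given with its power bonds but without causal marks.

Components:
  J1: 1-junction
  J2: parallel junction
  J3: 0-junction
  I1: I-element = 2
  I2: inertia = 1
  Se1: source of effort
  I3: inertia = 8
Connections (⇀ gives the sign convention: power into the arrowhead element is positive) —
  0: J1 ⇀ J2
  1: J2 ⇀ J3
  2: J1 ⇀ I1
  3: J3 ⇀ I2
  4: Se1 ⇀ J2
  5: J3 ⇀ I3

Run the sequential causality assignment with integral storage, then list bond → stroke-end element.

β0 stroke at J1
β1 stroke at J3
β2 stroke at I1
β3 stroke at I2
β4 stroke at J2
β5 stroke at I3

bond 4 stroke at J2  (Se1: effort source, stroke at far end)
bond 0 stroke at J1  (J2: bond 4 brought effort, rest push out)
bond 1 stroke at J3  (J2 effort already set via bond 4)
bond 3 stroke at I2  (J3 effort already set via bond 1)
bond 5 stroke at I3  (0-jn J3 has e-setter on 1)
bond 2 stroke at I1  (J1: last free bond brings flow in)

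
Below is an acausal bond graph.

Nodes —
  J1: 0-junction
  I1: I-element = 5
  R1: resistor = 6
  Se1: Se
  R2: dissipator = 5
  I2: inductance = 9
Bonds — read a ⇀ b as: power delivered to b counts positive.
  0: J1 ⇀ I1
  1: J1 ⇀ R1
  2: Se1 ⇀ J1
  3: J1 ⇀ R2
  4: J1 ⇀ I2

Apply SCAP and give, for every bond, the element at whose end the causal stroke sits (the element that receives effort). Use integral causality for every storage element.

b0 stroke at I1
b1 stroke at R1
b2 stroke at J1
b3 stroke at R2
b4 stroke at I2

bond 2 stroke→J1  (Se1: effort source, stroke at far end)
bond 0 stroke→I1  (J1 effort already set via bond 2)
bond 1 stroke→R1  (0-jn J1 has e-setter on 2)
bond 3 stroke→R2  (common-e at J1 fixed by 2)
bond 4 stroke→I2  (common-e at J1 fixed by 2)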